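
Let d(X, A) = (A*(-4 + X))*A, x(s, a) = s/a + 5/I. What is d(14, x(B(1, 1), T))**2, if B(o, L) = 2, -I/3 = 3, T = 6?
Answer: 1600/6561 ≈ 0.24387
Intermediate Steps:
I = -9 (I = -3*3 = -9)
x(s, a) = -5/9 + s/a (x(s, a) = s/a + 5/(-9) = s/a + 5*(-1/9) = s/a - 5/9 = -5/9 + s/a)
d(X, A) = A**2*(-4 + X)
d(14, x(B(1, 1), T))**2 = ((-5/9 + 2/6)**2*(-4 + 14))**2 = ((-5/9 + 2*(1/6))**2*10)**2 = ((-5/9 + 1/3)**2*10)**2 = ((-2/9)**2*10)**2 = ((4/81)*10)**2 = (40/81)**2 = 1600/6561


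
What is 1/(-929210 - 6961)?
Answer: -1/936171 ≈ -1.0682e-6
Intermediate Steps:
1/(-929210 - 6961) = 1/(-936171) = -1/936171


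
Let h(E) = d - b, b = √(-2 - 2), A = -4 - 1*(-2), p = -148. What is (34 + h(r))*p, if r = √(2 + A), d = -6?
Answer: -4144 + 296*I ≈ -4144.0 + 296.0*I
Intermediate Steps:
A = -2 (A = -4 + 2 = -2)
b = 2*I (b = √(-4) = 2*I ≈ 2.0*I)
r = 0 (r = √(2 - 2) = √0 = 0)
h(E) = -6 - 2*I
(34 + h(r))*p = (34 + (-6 - 2*I))*(-148) = (28 - 2*I)*(-148) = -4144 + 296*I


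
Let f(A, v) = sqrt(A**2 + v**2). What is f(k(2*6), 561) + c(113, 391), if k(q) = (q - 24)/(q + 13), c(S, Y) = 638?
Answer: 638 + 3*sqrt(21855641)/25 ≈ 1199.0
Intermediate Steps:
k(q) = (-24 + q)/(13 + q)
f(k(2*6), 561) + c(113, 391) = sqrt(((-24 + 2*6)/(13 + 2*6))**2 + 561**2) + 638 = sqrt(((-24 + 12)/(13 + 12))**2 + 314721) + 638 = sqrt((-12/25)**2 + 314721) + 638 = sqrt(144/625 + 314721) + 638 = sqrt(196700769/625) + 638 = 3*sqrt(21855641)/25 + 638 = 638 + 3*sqrt(21855641)/25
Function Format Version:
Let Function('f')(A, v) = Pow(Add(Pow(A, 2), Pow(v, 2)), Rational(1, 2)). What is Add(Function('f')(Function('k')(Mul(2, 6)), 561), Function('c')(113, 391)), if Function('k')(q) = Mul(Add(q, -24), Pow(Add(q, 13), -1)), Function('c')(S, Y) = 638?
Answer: Add(638, Mul(Rational(3, 25), Pow(21855641, Rational(1, 2)))) ≈ 1199.0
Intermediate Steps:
Function('k')(q) = Mul(Pow(Add(13, q), -1), Add(-24, q)) (Function('k')(q) = Mul(Add(-24, q), Pow(Add(13, q), -1)) = Mul(Pow(Add(13, q), -1), Add(-24, q)))
Add(Function('f')(Function('k')(Mul(2, 6)), 561), Function('c')(113, 391)) = Add(Pow(Add(Pow(Mul(Pow(Add(13, Mul(2, 6)), -1), Add(-24, Mul(2, 6))), 2), Pow(561, 2)), Rational(1, 2)), 638) = Add(Pow(Add(Pow(Mul(Pow(Add(13, 12), -1), Add(-24, 12)), 2), 314721), Rational(1, 2)), 638) = Add(Pow(Add(Pow(Mul(Pow(25, -1), -12), 2), 314721), Rational(1, 2)), 638) = Add(Pow(Add(Pow(Mul(Rational(1, 25), -12), 2), 314721), Rational(1, 2)), 638) = Add(Pow(Add(Pow(Rational(-12, 25), 2), 314721), Rational(1, 2)), 638) = Add(Pow(Add(Rational(144, 625), 314721), Rational(1, 2)), 638) = Add(Pow(Rational(196700769, 625), Rational(1, 2)), 638) = Add(Mul(Rational(3, 25), Pow(21855641, Rational(1, 2))), 638) = Add(638, Mul(Rational(3, 25), Pow(21855641, Rational(1, 2))))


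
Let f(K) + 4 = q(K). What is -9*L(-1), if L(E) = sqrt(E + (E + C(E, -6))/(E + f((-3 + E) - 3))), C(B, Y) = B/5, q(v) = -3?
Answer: -9*I*sqrt(85)/10 ≈ -8.2976*I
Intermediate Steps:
f(K) = -7 (f(K) = -4 - 3 = -7)
C(B, Y) = B/5 (C(B, Y) = B*(1/5) = B/5)
L(E) = sqrt(E + 6*E/(5*(-7 + E))) (L(E) = sqrt(E + (E + E/5)/(E - 7)) = sqrt(E + (6*E/5)/(-7 + E)) = sqrt(E + 6*E/(5*(-7 + E))))
-9*L(-1) = -9*sqrt(5)*sqrt(-(-29 + 5*(-1))/(-7 - 1))/5 = -9*sqrt(5)*sqrt(-1*(-29 - 5)/(-8))/5 = -9*sqrt(5)*sqrt(-1*(-1/8)*(-34))/5 = -9*sqrt(5)*sqrt(-17/4)/5 = -9*sqrt(5)*I*sqrt(17)/2/5 = -9*I*sqrt(85)/10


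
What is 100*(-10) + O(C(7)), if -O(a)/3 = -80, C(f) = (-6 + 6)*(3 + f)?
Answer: -760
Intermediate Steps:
C(f) = 0 (C(f) = 0*(3 + f) = 0)
O(a) = 240 (O(a) = -3*(-80) = 240)
100*(-10) + O(C(7)) = 100*(-10) + 240 = -1000 + 240 = -760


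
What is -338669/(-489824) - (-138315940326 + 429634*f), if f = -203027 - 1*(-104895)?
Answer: 88401860253212205/489824 ≈ 1.8048e+11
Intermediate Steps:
f = -98132 (f = -203027 + 104895 = -98132)
-338669/(-489824) - (-138315940326 + 429634*f) = -338669/(-489824) - 429634/(1/(-321939 - 98132)) = -338669*(-1/489824) - 429634/(1/(-420071)) = 338669/489824 - 429634/(-1/420071) = 338669/489824 - 429634*(-420071) = 338669/489824 + 180476784014 = 88401860253212205/489824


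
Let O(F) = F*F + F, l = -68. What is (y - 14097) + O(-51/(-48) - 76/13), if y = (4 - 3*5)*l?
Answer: -576748071/43264 ≈ -13331.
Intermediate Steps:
O(F) = F + F**2 (O(F) = F**2 + F = F + F**2)
y = 748 (y = (4 - 3*5)*(-68) = (4 - 15)*(-68) = -11*(-68) = 748)
(y - 14097) + O(-51/(-48) - 76/13) = (748 - 14097) + (-51/(-48) - 76/13)*(1 + (-51/(-48) - 76/13)) = -13349 + (-51*(-1/48) - 76*1/13)*(1 + (-51*(-1/48) - 76*1/13)) = -13349 + (17/16 - 76/13)*(1 + (17/16 - 76/13)) = -13349 - 995*(1 - 995/208)/208 = -13349 - 995/208*(-787/208) = -13349 + 783065/43264 = -576748071/43264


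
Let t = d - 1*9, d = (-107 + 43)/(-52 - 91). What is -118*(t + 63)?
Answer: -918748/143 ≈ -6424.8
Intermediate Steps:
d = 64/143 (d = -64/(-143) = -64*(-1/143) = 64/143 ≈ 0.44755)
t = -1223/143 (t = 64/143 - 1*9 = 64/143 - 9 = -1223/143 ≈ -8.5524)
-118*(t + 63) = -118*(-1223/143 + 63) = -118*7786/143 = -918748/143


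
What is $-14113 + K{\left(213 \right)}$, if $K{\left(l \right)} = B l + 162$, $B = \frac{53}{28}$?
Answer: $- \frac{379339}{28} \approx -13548.0$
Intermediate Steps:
$B = \frac{53}{28}$ ($B = 53 \cdot \frac{1}{28} = \frac{53}{28} \approx 1.8929$)
$K{\left(l \right)} = 162 + \frac{53 l}{28}$ ($K{\left(l \right)} = \frac{53 l}{28} + 162 = 162 + \frac{53 l}{28}$)
$-14113 + K{\left(213 \right)} = -14113 + \left(162 + \frac{53}{28} \cdot 213\right) = -14113 + \left(162 + \frac{11289}{28}\right) = -14113 + \frac{15825}{28} = - \frac{379339}{28}$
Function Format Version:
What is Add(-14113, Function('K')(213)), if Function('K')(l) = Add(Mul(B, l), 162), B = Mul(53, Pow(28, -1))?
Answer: Rational(-379339, 28) ≈ -13548.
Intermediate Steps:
B = Rational(53, 28) (B = Mul(53, Rational(1, 28)) = Rational(53, 28) ≈ 1.8929)
Function('K')(l) = Add(162, Mul(Rational(53, 28), l)) (Function('K')(l) = Add(Mul(Rational(53, 28), l), 162) = Add(162, Mul(Rational(53, 28), l)))
Add(-14113, Function('K')(213)) = Add(-14113, Add(162, Mul(Rational(53, 28), 213))) = Add(-14113, Add(162, Rational(11289, 28))) = Add(-14113, Rational(15825, 28)) = Rational(-379339, 28)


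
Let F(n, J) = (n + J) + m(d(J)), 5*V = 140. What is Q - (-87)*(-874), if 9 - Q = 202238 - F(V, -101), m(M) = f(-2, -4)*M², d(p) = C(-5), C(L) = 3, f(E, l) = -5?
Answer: -278385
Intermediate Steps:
V = 28 (V = (⅕)*140 = 28)
d(p) = 3
m(M) = -5*M²
F(n, J) = -45 + J + n (F(n, J) = (n + J) - 5*3² = (J + n) - 5*9 = (J + n) - 45 = -45 + J + n)
Q = -202347 (Q = 9 - (202238 - (-45 - 101 + 28)) = 9 - (202238 - 1*(-118)) = 9 - (202238 + 118) = 9 - 1*202356 = 9 - 202356 = -202347)
Q - (-87)*(-874) = -202347 - (-87)*(-874) = -202347 - 1*76038 = -202347 - 76038 = -278385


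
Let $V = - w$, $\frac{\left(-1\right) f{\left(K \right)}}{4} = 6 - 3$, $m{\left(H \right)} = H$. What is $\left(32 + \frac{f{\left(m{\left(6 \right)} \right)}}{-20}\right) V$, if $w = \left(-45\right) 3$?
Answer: $4401$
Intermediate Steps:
$f{\left(K \right)} = -12$ ($f{\left(K \right)} = - 4 \left(6 - 3\right) = \left(-4\right) 3 = -12$)
$w = -135$
$V = 135$ ($V = \left(-1\right) \left(-135\right) = 135$)
$\left(32 + \frac{f{\left(m{\left(6 \right)} \right)}}{-20}\right) V = \left(32 - \frac{12}{-20}\right) 135 = \left(32 - - \frac{3}{5}\right) 135 = \left(32 + \frac{3}{5}\right) 135 = \frac{163}{5} \cdot 135 = 4401$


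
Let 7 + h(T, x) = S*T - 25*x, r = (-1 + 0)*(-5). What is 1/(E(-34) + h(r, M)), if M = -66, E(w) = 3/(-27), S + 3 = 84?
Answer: 9/18431 ≈ 0.00048831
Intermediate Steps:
S = 81 (S = -3 + 84 = 81)
E(w) = -⅑ (E(w) = 3*(-1/27) = -⅑)
r = 5 (r = -1*(-5) = 5)
h(T, x) = -7 - 25*x + 81*T (h(T, x) = -7 + (81*T - 25*x) = -7 + (-25*x + 81*T) = -7 - 25*x + 81*T)
1/(E(-34) + h(r, M)) = 1/(-⅑ + (-7 - 25*(-66) + 81*5)) = 1/(-⅑ + (-7 + 1650 + 405)) = 1/(-⅑ + 2048) = 1/(18431/9) = 9/18431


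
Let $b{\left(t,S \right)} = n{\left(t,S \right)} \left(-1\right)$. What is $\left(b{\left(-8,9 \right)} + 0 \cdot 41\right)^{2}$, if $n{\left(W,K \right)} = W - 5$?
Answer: $169$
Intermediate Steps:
$n{\left(W,K \right)} = -5 + W$
$b{\left(t,S \right)} = 5 - t$ ($b{\left(t,S \right)} = \left(-5 + t\right) \left(-1\right) = 5 - t$)
$\left(b{\left(-8,9 \right)} + 0 \cdot 41\right)^{2} = \left(\left(5 - -8\right) + 0 \cdot 41\right)^{2} = \left(\left(5 + 8\right) + 0\right)^{2} = \left(13 + 0\right)^{2} = 13^{2} = 169$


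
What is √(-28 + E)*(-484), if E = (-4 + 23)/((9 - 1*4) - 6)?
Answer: -484*I*√47 ≈ -3318.1*I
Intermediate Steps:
E = -19 (E = 19/((9 - 4) - 6) = 19/(5 - 6) = 19/(-1) = 19*(-1) = -19)
√(-28 + E)*(-484) = √(-28 - 19)*(-484) = √(-47)*(-484) = (I*√47)*(-484) = -484*I*√47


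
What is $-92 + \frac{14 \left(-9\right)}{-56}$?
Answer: $- \frac{359}{4} \approx -89.75$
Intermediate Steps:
$-92 + \frac{14 \left(-9\right)}{-56} = -92 - - \frac{9}{4} = -92 + \frac{9}{4} = - \frac{359}{4}$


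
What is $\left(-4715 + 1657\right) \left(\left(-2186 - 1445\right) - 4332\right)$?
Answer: $24350854$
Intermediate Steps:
$\left(-4715 + 1657\right) \left(\left(-2186 - 1445\right) - 4332\right) = - 3058 \left(\left(-2186 - 1445\right) - 4332\right) = - 3058 \left(-3631 - 4332\right) = \left(-3058\right) \left(-7963\right) = 24350854$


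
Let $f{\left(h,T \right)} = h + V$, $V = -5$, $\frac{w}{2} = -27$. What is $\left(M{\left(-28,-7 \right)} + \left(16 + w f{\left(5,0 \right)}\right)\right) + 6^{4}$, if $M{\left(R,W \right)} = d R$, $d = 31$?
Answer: $444$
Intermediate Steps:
$w = -54$ ($w = 2 \left(-27\right) = -54$)
$f{\left(h,T \right)} = -5 + h$ ($f{\left(h,T \right)} = h - 5 = -5 + h$)
$M{\left(R,W \right)} = 31 R$
$\left(M{\left(-28,-7 \right)} + \left(16 + w f{\left(5,0 \right)}\right)\right) + 6^{4} = \left(31 \left(-28\right) + \left(16 - 54 \left(-5 + 5\right)\right)\right) + 6^{4} = \left(-868 + \left(16 - 0\right)\right) + 1296 = \left(-868 + \left(16 + 0\right)\right) + 1296 = \left(-868 + 16\right) + 1296 = -852 + 1296 = 444$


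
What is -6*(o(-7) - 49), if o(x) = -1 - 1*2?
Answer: 312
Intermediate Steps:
o(x) = -3 (o(x) = -1 - 2 = -3)
-6*(o(-7) - 49) = -6*(-3 - 49) = -6*(-52) = 312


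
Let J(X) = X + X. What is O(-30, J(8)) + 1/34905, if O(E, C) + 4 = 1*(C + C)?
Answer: 977341/34905 ≈ 28.000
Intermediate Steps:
J(X) = 2*X
O(E, C) = -4 + 2*C (O(E, C) = -4 + 1*(C + C) = -4 + 1*(2*C) = -4 + 2*C)
O(-30, J(8)) + 1/34905 = (-4 + 2*(2*8)) + 1/34905 = (-4 + 2*16) + 1/34905 = (-4 + 32) + 1/34905 = 28 + 1/34905 = 977341/34905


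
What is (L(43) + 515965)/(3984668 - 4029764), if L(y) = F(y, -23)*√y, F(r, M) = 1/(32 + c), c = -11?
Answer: -515965/45096 - √43/947016 ≈ -11.441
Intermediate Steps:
F(r, M) = 1/21 (F(r, M) = 1/(32 - 11) = 1/21)
L(y) = √y/21
(L(43) + 515965)/(3984668 - 4029764) = (√43/21 + 515965)/(3984668 - 4029764) = (515965 + √43/21)/(-45096) = (515965 + √43/21)*(-1/45096) = -515965/45096 - √43/947016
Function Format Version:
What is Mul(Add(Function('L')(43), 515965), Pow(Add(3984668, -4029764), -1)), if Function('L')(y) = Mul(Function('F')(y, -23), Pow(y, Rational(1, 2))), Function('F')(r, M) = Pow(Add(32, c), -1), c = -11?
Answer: Add(Rational(-515965, 45096), Mul(Rational(-1, 947016), Pow(43, Rational(1, 2)))) ≈ -11.441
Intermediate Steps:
Function('F')(r, M) = Rational(1, 21) (Function('F')(r, M) = Pow(Add(32, -11), -1) = Pow(21, -1) = Rational(1, 21))
Function('L')(y) = Mul(Rational(1, 21), Pow(y, Rational(1, 2)))
Mul(Add(Function('L')(43), 515965), Pow(Add(3984668, -4029764), -1)) = Mul(Add(Mul(Rational(1, 21), Pow(43, Rational(1, 2))), 515965), Pow(Add(3984668, -4029764), -1)) = Mul(Add(515965, Mul(Rational(1, 21), Pow(43, Rational(1, 2)))), Pow(-45096, -1)) = Mul(Add(515965, Mul(Rational(1, 21), Pow(43, Rational(1, 2)))), Rational(-1, 45096)) = Add(Rational(-515965, 45096), Mul(Rational(-1, 947016), Pow(43, Rational(1, 2))))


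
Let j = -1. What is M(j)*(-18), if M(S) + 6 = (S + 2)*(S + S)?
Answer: 144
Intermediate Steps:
M(S) = -6 + 2*S*(2 + S) (M(S) = -6 + (S + 2)*(S + S) = -6 + (2 + S)*(2*S) = -6 + 2*S*(2 + S))
M(j)*(-18) = (-6 + 2*(-1)**2 + 4*(-1))*(-18) = (-6 + 2*1 - 4)*(-18) = (-6 + 2 - 4)*(-18) = -8*(-18) = 144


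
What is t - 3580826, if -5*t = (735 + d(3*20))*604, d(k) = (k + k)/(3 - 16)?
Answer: -47690486/13 ≈ -3.6685e+6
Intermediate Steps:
d(k) = -2*k/13 (d(k) = (2*k)/(-13) = (2*k)*(-1/13) = -2*k/13)
t = -1139748/13 (t = -(735 - 6*20/13)*604/5 = -(735 - 2/13*60)*604/5 = -(735 - 120/13)*604/5 = -1887*604/13 = -⅕*5698740/13 = -1139748/13 ≈ -87673.)
t - 3580826 = -1139748/13 - 3580826 = -47690486/13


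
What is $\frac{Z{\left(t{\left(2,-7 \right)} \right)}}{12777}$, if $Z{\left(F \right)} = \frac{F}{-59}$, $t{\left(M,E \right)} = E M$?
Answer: $\frac{14}{753843} \approx 1.8572 \cdot 10^{-5}$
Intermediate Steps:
$Z{\left(F \right)} = - \frac{F}{59}$ ($Z{\left(F \right)} = F \left(- \frac{1}{59}\right) = - \frac{F}{59}$)
$\frac{Z{\left(t{\left(2,-7 \right)} \right)}}{12777} = \frac{\left(- \frac{1}{59}\right) \left(\left(-7\right) 2\right)}{12777} = \left(- \frac{1}{59}\right) \left(-14\right) \frac{1}{12777} = \frac{14}{59} \cdot \frac{1}{12777} = \frac{14}{753843}$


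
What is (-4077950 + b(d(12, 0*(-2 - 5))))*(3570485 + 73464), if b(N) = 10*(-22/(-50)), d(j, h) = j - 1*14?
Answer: -74299128955872/5 ≈ -1.4860e+13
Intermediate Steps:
d(j, h) = -14 + j (d(j, h) = j - 14 = -14 + j)
b(N) = 22/5 (b(N) = 10*(-22*(-1/50)) = 10*(11/25) = 22/5)
(-4077950 + b(d(12, 0*(-2 - 5))))*(3570485 + 73464) = (-4077950 + 22/5)*(3570485 + 73464) = -20389728/5*3643949 = -74299128955872/5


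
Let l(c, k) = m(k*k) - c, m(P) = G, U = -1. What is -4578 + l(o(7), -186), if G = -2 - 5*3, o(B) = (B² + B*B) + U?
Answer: -4692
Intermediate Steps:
o(B) = -1 + 2*B² (o(B) = (B² + B*B) - 1 = (B² + B²) - 1 = 2*B² - 1 = -1 + 2*B²)
G = -17 (G = -2 - 15 = -17)
m(P) = -17
l(c, k) = -17 - c
-4578 + l(o(7), -186) = -4578 + (-17 - (-1 + 2*7²)) = -4578 + (-17 - (-1 + 2*49)) = -4578 + (-17 - (-1 + 98)) = -4578 + (-17 - 1*97) = -4578 + (-17 - 97) = -4578 - 114 = -4692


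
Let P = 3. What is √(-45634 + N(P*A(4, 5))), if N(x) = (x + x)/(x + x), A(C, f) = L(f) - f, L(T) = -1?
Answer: I*√45633 ≈ 213.62*I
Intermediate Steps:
A(C, f) = -1 - f
N(x) = 1 (N(x) = (2*x)/((2*x)) = (2*x)*(1/(2*x)) = 1)
√(-45634 + N(P*A(4, 5))) = √(-45634 + 1) = √(-45633) = I*√45633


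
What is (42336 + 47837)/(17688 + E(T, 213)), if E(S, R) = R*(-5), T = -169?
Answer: 90173/16623 ≈ 5.4246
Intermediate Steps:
E(S, R) = -5*R
(42336 + 47837)/(17688 + E(T, 213)) = (42336 + 47837)/(17688 - 5*213) = 90173/(17688 - 1065) = 90173/16623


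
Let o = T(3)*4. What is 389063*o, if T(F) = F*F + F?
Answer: 18675024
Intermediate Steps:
T(F) = F + F**2 (T(F) = F**2 + F = F + F**2)
o = 48 (o = (3*(1 + 3))*4 = (3*4)*4 = 12*4 = 48)
389063*o = 389063*48 = 18675024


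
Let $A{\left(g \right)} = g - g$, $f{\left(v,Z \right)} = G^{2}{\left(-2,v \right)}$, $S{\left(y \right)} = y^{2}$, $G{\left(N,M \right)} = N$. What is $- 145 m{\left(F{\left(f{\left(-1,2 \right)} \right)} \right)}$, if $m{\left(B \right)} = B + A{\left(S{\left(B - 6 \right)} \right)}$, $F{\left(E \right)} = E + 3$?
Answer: $-1015$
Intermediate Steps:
$f{\left(v,Z \right)} = 4$ ($f{\left(v,Z \right)} = \left(-2\right)^{2} = 4$)
$A{\left(g \right)} = 0$
$F{\left(E \right)} = 3 + E$
$m{\left(B \right)} = B$ ($m{\left(B \right)} = B + 0 = B$)
$- 145 m{\left(F{\left(f{\left(-1,2 \right)} \right)} \right)} = - 145 \left(3 + 4\right) = \left(-145\right) 7 = -1015$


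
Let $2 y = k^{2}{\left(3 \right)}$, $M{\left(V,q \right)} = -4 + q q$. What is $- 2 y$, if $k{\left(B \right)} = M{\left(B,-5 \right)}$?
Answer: $-441$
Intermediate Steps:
$M{\left(V,q \right)} = -4 + q^{2}$
$k{\left(B \right)} = 21$ ($k{\left(B \right)} = -4 + \left(-5\right)^{2} = -4 + 25 = 21$)
$y = \frac{441}{2}$ ($y = \frac{21^{2}}{2} = \frac{1}{2} \cdot 441 = \frac{441}{2} \approx 220.5$)
$- 2 y = \left(-2\right) \frac{441}{2} = -441$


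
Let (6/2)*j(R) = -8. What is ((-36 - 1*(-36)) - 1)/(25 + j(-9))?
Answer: -3/67 ≈ -0.044776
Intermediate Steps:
j(R) = -8/3 (j(R) = (1/3)*(-8) = -8/3)
((-36 - 1*(-36)) - 1)/(25 + j(-9)) = ((-36 - 1*(-36)) - 1)/(25 - 8/3) = ((-36 + 36) - 1)/(67/3) = 3*(0 - 1)/67 = (3/67)*(-1) = -3/67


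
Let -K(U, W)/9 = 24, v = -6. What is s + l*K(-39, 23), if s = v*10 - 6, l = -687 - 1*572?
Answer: 271878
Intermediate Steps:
K(U, W) = -216 (K(U, W) = -9*24 = -216)
l = -1259 (l = -687 - 572 = -1259)
s = -66 (s = -6*10 - 6 = -60 - 6 = -66)
s + l*K(-39, 23) = -66 - 1259*(-216) = -66 + 271944 = 271878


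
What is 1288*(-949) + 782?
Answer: -1221530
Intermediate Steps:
1288*(-949) + 782 = -1222312 + 782 = -1221530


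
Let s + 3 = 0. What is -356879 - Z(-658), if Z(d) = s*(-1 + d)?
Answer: -358856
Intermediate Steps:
s = -3 (s = -3 + 0 = -3)
Z(d) = 3 - 3*d (Z(d) = -3*(-1 + d) = 3 - 3*d)
-356879 - Z(-658) = -356879 - (3 - 3*(-658)) = -356879 - (3 + 1974) = -356879 - 1*1977 = -356879 - 1977 = -358856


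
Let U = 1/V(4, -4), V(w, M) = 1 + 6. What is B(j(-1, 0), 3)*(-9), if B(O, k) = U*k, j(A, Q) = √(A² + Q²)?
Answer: -27/7 ≈ -3.8571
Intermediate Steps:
V(w, M) = 7
U = ⅐ (U = 1/7 = ⅐ ≈ 0.14286)
B(O, k) = k/7
B(j(-1, 0), 3)*(-9) = ((⅐)*3)*(-9) = (3/7)*(-9) = -27/7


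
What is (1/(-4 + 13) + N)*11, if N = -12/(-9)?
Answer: 143/9 ≈ 15.889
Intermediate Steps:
N = 4/3 (N = -12*(-⅑) = 4/3 ≈ 1.3333)
(1/(-4 + 13) + N)*11 = (1/(-4 + 13) + 4/3)*11 = (1/9 + 4/3)*11 = (⅑ + 4/3)*11 = (13/9)*11 = 143/9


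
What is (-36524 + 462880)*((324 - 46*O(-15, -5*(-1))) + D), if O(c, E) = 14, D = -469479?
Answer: -200301622444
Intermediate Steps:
(-36524 + 462880)*((324 - 46*O(-15, -5*(-1))) + D) = (-36524 + 462880)*((324 - 46*14) - 469479) = 426356*((324 - 644) - 469479) = 426356*(-320 - 469479) = 426356*(-469799) = -200301622444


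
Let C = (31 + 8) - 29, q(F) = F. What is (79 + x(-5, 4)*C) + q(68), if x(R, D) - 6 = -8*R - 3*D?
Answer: 487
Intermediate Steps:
x(R, D) = 6 - 8*R - 3*D (x(R, D) = 6 + (-8*R - 3*D) = 6 - 8*R - 3*D)
C = 10 (C = 39 - 29 = 10)
(79 + x(-5, 4)*C) + q(68) = (79 + (6 - 8*(-5) - 3*4)*10) + 68 = (79 + (6 + 40 - 12)*10) + 68 = (79 + 34*10) + 68 = (79 + 340) + 68 = 419 + 68 = 487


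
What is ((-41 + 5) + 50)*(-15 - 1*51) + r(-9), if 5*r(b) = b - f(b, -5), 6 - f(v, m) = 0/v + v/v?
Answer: -4634/5 ≈ -926.80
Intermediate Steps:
f(v, m) = 5 (f(v, m) = 6 - (0/v + v/v) = 6 - (0 + 1) = 6 - 1*1 = 6 - 1 = 5)
r(b) = -1 + b/5 (r(b) = (b - 1*5)/5 = (b - 5)/5 = (-5 + b)/5 = -1 + b/5)
((-41 + 5) + 50)*(-15 - 1*51) + r(-9) = ((-41 + 5) + 50)*(-15 - 1*51) + (-1 + (⅕)*(-9)) = (-36 + 50)*(-15 - 51) + (-1 - 9/5) = 14*(-66) - 14/5 = -924 - 14/5 = -4634/5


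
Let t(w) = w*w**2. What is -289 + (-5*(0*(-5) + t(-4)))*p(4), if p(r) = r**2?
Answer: 4831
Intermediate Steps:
t(w) = w**3
-289 + (-5*(0*(-5) + t(-4)))*p(4) = -289 - 5*(0*(-5) + (-4)**3)*4**2 = -289 - 5*(0 - 64)*16 = -289 - 5*(-64)*16 = -289 + 320*16 = -289 + 5120 = 4831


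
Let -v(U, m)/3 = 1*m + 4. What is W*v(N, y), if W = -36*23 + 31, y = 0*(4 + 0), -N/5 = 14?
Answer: 9564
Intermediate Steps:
N = -70 (N = -5*14 = -70)
y = 0 (y = 0*4 = 0)
v(U, m) = -12 - 3*m (v(U, m) = -3*(1*m + 4) = -3*(m + 4) = -3*(4 + m) = -12 - 3*m)
W = -797 (W = -828 + 31 = -797)
W*v(N, y) = -797*(-12 - 3*0) = -797*(-12 + 0) = -797*(-12) = 9564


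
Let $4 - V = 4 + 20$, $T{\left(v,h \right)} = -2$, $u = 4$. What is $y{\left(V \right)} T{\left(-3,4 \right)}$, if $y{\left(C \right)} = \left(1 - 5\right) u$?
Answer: $32$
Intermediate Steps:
$V = -20$ ($V = 4 - \left(4 + 20\right) = 4 - 24 = -20$)
$y{\left(C \right)} = -16$ ($y{\left(C \right)} = \left(1 - 5\right) 4 = \left(-4\right) 4 = -16$)
$y{\left(V \right)} T{\left(-3,4 \right)} = \left(-16\right) \left(-2\right) = 32$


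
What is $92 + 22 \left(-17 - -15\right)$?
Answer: $48$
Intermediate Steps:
$92 + 22 \left(-17 - -15\right) = 92 + 22 \left(-17 + 15\right) = 92 + 22 \left(-2\right) = 92 - 44 = 48$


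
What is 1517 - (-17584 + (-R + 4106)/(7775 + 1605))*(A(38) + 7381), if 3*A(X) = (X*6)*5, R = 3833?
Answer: 182870758261/1340 ≈ 1.3647e+8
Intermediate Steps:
A(X) = 10*X (A(X) = ((X*6)*5)/3 = ((6*X)*5)/3 = (30*X)/3 = 10*X)
1517 - (-17584 + (-R + 4106)/(7775 + 1605))*(A(38) + 7381) = 1517 - (-17584 + (-1*3833 + 4106)/(7775 + 1605))*(10*38 + 7381) = 1517 - (-17584 + (-3833 + 4106)/9380)*(380 + 7381) = 1517 - (-17584 + 273*(1/9380))*7761 = 1517 - (-17584 + 39/1340)*7761 = 1517 - (-23562521)*7761/1340 = 1517 - 1*(-182868725481/1340) = 1517 + 182868725481/1340 = 182870758261/1340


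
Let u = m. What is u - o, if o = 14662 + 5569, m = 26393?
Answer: 6162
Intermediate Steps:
u = 26393
o = 20231
u - o = 26393 - 1*20231 = 26393 - 20231 = 6162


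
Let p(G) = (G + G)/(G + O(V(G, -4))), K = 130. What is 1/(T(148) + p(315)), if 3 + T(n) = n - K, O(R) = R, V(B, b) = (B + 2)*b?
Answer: 953/13665 ≈ 0.069740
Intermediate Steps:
V(B, b) = b*(2 + B) (V(B, b) = (2 + B)*b = b*(2 + B))
p(G) = 2*G/(-8 - 3*G) (p(G) = (G + G)/(G - 4*(2 + G)) = (2*G)/(G + (-8 - 4*G)) = (2*G)/(-8 - 3*G) = 2*G/(-8 - 3*G))
T(n) = -133 + n (T(n) = -3 + (n - 1*130) = -3 + (n - 130) = -3 + (-130 + n) = -133 + n)
1/(T(148) + p(315)) = 1/((-133 + 148) + 2*315/(-8 - 3*315)) = 1/(15 + 2*315/(-8 - 945)) = 1/(15 + 2*315/(-953)) = 1/(15 + 2*315*(-1/953)) = 1/(15 - 630/953) = 1/(13665/953) = 953/13665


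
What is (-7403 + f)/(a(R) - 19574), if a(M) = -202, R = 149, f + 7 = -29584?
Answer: 18497/9888 ≈ 1.8707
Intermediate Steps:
f = -29591 (f = -7 - 29584 = -29591)
(-7403 + f)/(a(R) - 19574) = (-7403 - 29591)/(-202 - 19574) = -36994/(-19776) = -36994*(-1/19776) = 18497/9888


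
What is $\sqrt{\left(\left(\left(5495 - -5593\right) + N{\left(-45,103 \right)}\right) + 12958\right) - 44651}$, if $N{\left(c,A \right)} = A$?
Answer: $3 i \sqrt{2278} \approx 143.19 i$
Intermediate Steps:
$\sqrt{\left(\left(\left(5495 - -5593\right) + N{\left(-45,103 \right)}\right) + 12958\right) - 44651} = \sqrt{\left(\left(\left(5495 - -5593\right) + 103\right) + 12958\right) - 44651} = \sqrt{\left(\left(\left(5495 + 5593\right) + 103\right) + 12958\right) - 44651} = \sqrt{\left(\left(11088 + 103\right) + 12958\right) - 44651} = \sqrt{\left(11191 + 12958\right) - 44651} = \sqrt{24149 - 44651} = \sqrt{-20502} = 3 i \sqrt{2278}$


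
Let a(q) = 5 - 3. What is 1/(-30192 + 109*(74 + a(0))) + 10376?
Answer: 227317407/21908 ≈ 10376.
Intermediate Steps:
a(q) = 2
1/(-30192 + 109*(74 + a(0))) + 10376 = 1/(-30192 + 109*(74 + 2)) + 10376 = 1/(-30192 + 109*76) + 10376 = 1/(-30192 + 8284) + 10376 = 1/(-21908) + 10376 = -1/21908 + 10376 = 227317407/21908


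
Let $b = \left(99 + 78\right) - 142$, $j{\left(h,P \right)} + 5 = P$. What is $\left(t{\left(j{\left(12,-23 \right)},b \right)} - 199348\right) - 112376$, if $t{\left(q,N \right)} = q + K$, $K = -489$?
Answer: $-312241$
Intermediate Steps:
$j{\left(h,P \right)} = -5 + P$
$b = 35$ ($b = 177 - 142 = 35$)
$t{\left(q,N \right)} = -489 + q$ ($t{\left(q,N \right)} = q - 489 = -489 + q$)
$\left(t{\left(j{\left(12,-23 \right)},b \right)} - 199348\right) - 112376 = \left(\left(-489 - 28\right) - 199348\right) - 112376 = \left(-517 - 199348\right) - 112376 = -199865 - 112376 = -312241$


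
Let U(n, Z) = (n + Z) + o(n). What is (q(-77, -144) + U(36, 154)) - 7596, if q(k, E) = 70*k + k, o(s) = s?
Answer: -12837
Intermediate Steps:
q(k, E) = 71*k
U(n, Z) = Z + 2*n (U(n, Z) = (n + Z) + n = (Z + n) + n = Z + 2*n)
(q(-77, -144) + U(36, 154)) - 7596 = (71*(-77) + (154 + 2*36)) - 7596 = (-5467 + (154 + 72)) - 7596 = (-5467 + 226) - 7596 = -5241 - 7596 = -12837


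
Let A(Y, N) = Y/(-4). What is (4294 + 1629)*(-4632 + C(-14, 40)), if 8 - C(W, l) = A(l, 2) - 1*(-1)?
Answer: -27334645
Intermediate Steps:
A(Y, N) = -Y/4 (A(Y, N) = Y*(-¼) = -Y/4)
C(W, l) = 7 + l/4 (C(W, l) = 8 - (-l/4 - 1*(-1)) = 8 - (-l/4 + 1) = 8 - (1 - l/4) = 8 + (-1 + l/4) = 7 + l/4)
(4294 + 1629)*(-4632 + C(-14, 40)) = (4294 + 1629)*(-4632 + (7 + (¼)*40)) = 5923*(-4632 + (7 + 10)) = 5923*(-4632 + 17) = 5923*(-4615) = -27334645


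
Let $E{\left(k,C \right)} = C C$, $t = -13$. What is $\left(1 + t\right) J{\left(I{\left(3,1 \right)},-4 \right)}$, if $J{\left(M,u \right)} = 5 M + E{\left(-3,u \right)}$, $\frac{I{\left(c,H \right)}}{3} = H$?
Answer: $-372$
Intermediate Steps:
$E{\left(k,C \right)} = C^{2}$
$I{\left(c,H \right)} = 3 H$
$J{\left(M,u \right)} = u^{2} + 5 M$ ($J{\left(M,u \right)} = 5 M + u^{2} = u^{2} + 5 M$)
$\left(1 + t\right) J{\left(I{\left(3,1 \right)},-4 \right)} = \left(1 - 13\right) \left(\left(-4\right)^{2} + 5 \cdot 3 \cdot 1\right) = - 12 \left(16 + 5 \cdot 3\right) = - 12 \left(16 + 15\right) = \left(-12\right) 31 = -372$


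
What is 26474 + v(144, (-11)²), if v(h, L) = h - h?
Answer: 26474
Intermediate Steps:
v(h, L) = 0
26474 + v(144, (-11)²) = 26474 + 0 = 26474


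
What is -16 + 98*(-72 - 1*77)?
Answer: -14618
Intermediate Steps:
-16 + 98*(-72 - 1*77) = -16 + 98*(-72 - 77) = -16 + 98*(-149) = -16 - 14602 = -14618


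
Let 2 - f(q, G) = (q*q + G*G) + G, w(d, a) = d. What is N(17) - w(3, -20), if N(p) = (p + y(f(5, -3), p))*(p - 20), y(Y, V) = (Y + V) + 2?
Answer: -24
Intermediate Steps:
f(q, G) = 2 - G - G² - q² (f(q, G) = 2 - ((q*q + G*G) + G) = 2 - ((q² + G²) + G) = 2 - ((G² + q²) + G) = 2 - (G + G² + q²) = 2 + (-G - G² - q²) = 2 - G - G² - q²)
y(Y, V) = 2 + V + Y (y(Y, V) = (V + Y) + 2 = 2 + V + Y)
N(p) = (-27 + 2*p)*(-20 + p) (N(p) = (p + (2 + p + (2 - 1*(-3) - 1*(-3)² - 1*5²)))*(p - 20) = (p + (2 + p + (2 + 3 - 1*9 - 1*25)))*(-20 + p) = (p + (2 + p + (2 + 3 - 9 - 25)))*(-20 + p) = (p + (2 + p - 29))*(-20 + p) = (p + (-27 + p))*(-20 + p) = (-27 + 2*p)*(-20 + p))
N(17) - w(3, -20) = (540 - 67*17 + 2*17²) - 1*3 = (540 - 1139 + 2*289) - 3 = (540 - 1139 + 578) - 3 = -21 - 3 = -24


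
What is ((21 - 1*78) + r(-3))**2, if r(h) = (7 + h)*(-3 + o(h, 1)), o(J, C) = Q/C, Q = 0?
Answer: 4761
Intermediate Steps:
o(J, C) = 0 (o(J, C) = 0/C = 0)
r(h) = -21 - 3*h (r(h) = (7 + h)*(-3 + 0) = (7 + h)*(-3) = -21 - 3*h)
((21 - 1*78) + r(-3))**2 = ((21 - 1*78) + (-21 - 3*(-3)))**2 = ((21 - 78) + (-21 + 9))**2 = (-57 - 12)**2 = (-69)**2 = 4761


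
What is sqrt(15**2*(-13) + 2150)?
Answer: 5*I*sqrt(31) ≈ 27.839*I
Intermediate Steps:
sqrt(15**2*(-13) + 2150) = sqrt(225*(-13) + 2150) = sqrt(-2925 + 2150) = sqrt(-775) = 5*I*sqrt(31)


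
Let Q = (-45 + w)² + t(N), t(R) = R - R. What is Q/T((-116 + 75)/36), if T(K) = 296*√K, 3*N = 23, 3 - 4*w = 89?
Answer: -53067*I*√41/24272 ≈ -13.999*I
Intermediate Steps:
w = -43/2 (w = ¾ - ¼*89 = ¾ - 89/4 = -43/2 ≈ -21.500)
N = 23/3 (N = (⅓)*23 = 23/3 ≈ 7.6667)
t(R) = 0
Q = 17689/4 (Q = (-45 - 43/2)² + 0 = (-133/2)² + 0 = 17689/4 + 0 = 17689/4 ≈ 4422.3)
Q/T((-116 + 75)/36) = 17689/(4*((296*√((-116 + 75)/36)))) = 17689/(4*((296*√(-41*1/36)))) = 17689/(4*((296*√(-41/36)))) = 17689/(4*((296*(I*√41/6)))) = 17689/(4*((148*I*√41/3))) = 17689*(-3*I*√41/6068)/4 = -53067*I*√41/24272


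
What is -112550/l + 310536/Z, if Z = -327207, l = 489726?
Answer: -31484116831/26706962547 ≈ -1.1789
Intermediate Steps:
-112550/l + 310536/Z = -112550/489726 + 310536/(-327207) = -112550*1/489726 + 310536*(-1/327207) = -56275/244863 - 103512/109069 = -31484116831/26706962547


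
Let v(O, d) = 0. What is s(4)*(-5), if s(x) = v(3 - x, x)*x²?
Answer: 0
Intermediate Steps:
s(x) = 0 (s(x) = 0*x² = 0)
s(4)*(-5) = 0*(-5) = 0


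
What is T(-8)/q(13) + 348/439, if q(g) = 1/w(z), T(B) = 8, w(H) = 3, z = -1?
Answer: 10884/439 ≈ 24.793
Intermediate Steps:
q(g) = ⅓ (q(g) = 1/3 = ⅓)
T(-8)/q(13) + 348/439 = 8/(⅓) + 348/439 = 8*3 + 348*(1/439) = 24 + 348/439 = 10884/439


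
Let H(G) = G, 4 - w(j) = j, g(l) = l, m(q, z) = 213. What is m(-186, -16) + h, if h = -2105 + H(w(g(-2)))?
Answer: -1886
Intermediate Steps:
w(j) = 4 - j
h = -2099 (h = -2105 + (4 - 1*(-2)) = -2105 + (4 + 2) = -2105 + 6 = -2099)
m(-186, -16) + h = 213 - 2099 = -1886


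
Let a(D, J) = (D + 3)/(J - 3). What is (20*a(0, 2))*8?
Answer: -480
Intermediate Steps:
a(D, J) = (3 + D)/(-3 + J)
(20*a(0, 2))*8 = (20*((3 + 0)/(-3 + 2)))*8 = (20*(3/(-1)))*8 = (20*(-1*3))*8 = (20*(-3))*8 = -60*8 = -480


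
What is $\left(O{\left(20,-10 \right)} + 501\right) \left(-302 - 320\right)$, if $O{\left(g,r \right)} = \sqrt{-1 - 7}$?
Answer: $-311622 - 1244 i \sqrt{2} \approx -3.1162 \cdot 10^{5} - 1759.3 i$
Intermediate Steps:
$O{\left(g,r \right)} = 2 i \sqrt{2}$ ($O{\left(g,r \right)} = \sqrt{-8} = 2 i \sqrt{2}$)
$\left(O{\left(20,-10 \right)} + 501\right) \left(-302 - 320\right) = \left(2 i \sqrt{2} + 501\right) \left(-302 - 320\right) = \left(501 + 2 i \sqrt{2}\right) \left(-622\right) = -311622 - 1244 i \sqrt{2}$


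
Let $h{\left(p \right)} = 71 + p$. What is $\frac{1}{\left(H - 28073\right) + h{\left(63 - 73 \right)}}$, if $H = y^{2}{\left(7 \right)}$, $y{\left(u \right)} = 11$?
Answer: $- \frac{1}{27891} \approx -3.5854 \cdot 10^{-5}$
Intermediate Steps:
$H = 121$ ($H = 11^{2} = 121$)
$\frac{1}{\left(H - 28073\right) + h{\left(63 - 73 \right)}} = \frac{1}{\left(121 - 28073\right) + \left(71 + \left(63 - 73\right)\right)} = \frac{1}{-27952 + \left(71 + \left(63 - 73\right)\right)} = \frac{1}{-27952 + \left(71 - 10\right)} = \frac{1}{-27952 + 61} = \frac{1}{-27891} = - \frac{1}{27891}$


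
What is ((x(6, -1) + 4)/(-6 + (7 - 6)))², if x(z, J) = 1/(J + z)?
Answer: 441/625 ≈ 0.70560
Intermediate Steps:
((x(6, -1) + 4)/(-6 + (7 - 6)))² = ((1/(-1 + 6) + 4)/(-6 + (7 - 6)))² = ((1/5 + 4)/(-6 + 1))² = ((⅕ + 4)/(-5))² = ((21/5)*(-⅕))² = (-21/25)² = 441/625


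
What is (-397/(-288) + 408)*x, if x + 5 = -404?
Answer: -48221509/288 ≈ -1.6744e+5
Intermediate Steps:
x = -409 (x = -5 - 404 = -409)
(-397/(-288) + 408)*x = (-397/(-288) + 408)*(-409) = (-397*(-1/288) + 408)*(-409) = (397/288 + 408)*(-409) = (117901/288)*(-409) = -48221509/288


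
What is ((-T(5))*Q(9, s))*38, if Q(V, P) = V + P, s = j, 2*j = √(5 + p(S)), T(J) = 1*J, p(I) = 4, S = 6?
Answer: -1995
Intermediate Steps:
T(J) = J
j = 3/2 (j = √(5 + 4)/2 = √9/2 = (½)*3 = 3/2 ≈ 1.5000)
s = 3/2 ≈ 1.5000
Q(V, P) = P + V
((-T(5))*Q(9, s))*38 = ((-1*5)*(3/2 + 9))*38 = -5*21/2*38 = -105/2*38 = -1995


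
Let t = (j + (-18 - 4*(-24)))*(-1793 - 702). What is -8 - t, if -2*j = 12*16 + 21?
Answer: -142231/2 ≈ -71116.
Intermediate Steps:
j = -213/2 (j = -(12*16 + 21)/2 = -(192 + 21)/2 = -½*213 = -213/2 ≈ -106.50)
t = 142215/2 (t = (-213/2 + (-18 - 4*(-24)))*(-1793 - 702) = (-213/2 + (-18 + 96))*(-2495) = (-213/2 + 78)*(-2495) = -57/2*(-2495) = 142215/2 ≈ 71108.)
-8 - t = -8 - 1*142215/2 = -8 - 142215/2 = -142231/2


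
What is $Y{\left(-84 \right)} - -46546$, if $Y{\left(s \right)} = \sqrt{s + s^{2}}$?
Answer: $46546 + 2 \sqrt{1743} \approx 46630.0$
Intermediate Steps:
$Y{\left(-84 \right)} - -46546 = \sqrt{- 84 \left(1 - 84\right)} - -46546 = \sqrt{\left(-84\right) \left(-83\right)} + 46546 = \sqrt{6972} + 46546 = 2 \sqrt{1743} + 46546 = 46546 + 2 \sqrt{1743}$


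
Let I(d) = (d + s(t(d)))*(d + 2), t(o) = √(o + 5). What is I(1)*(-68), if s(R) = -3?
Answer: 408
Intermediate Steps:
t(o) = √(5 + o)
I(d) = (-3 + d)*(2 + d) (I(d) = (d - 3)*(d + 2) = (-3 + d)*(2 + d))
I(1)*(-68) = (-6 + 1² - 1*1)*(-68) = (-6 + 1 - 1)*(-68) = -6*(-68) = 408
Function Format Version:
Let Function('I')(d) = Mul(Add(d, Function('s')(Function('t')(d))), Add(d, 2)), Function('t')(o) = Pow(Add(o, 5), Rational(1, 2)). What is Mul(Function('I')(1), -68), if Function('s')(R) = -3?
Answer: 408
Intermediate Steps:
Function('t')(o) = Pow(Add(5, o), Rational(1, 2))
Function('I')(d) = Mul(Add(-3, d), Add(2, d)) (Function('I')(d) = Mul(Add(d, -3), Add(d, 2)) = Mul(Add(-3, d), Add(2, d)))
Mul(Function('I')(1), -68) = Mul(Add(-6, Pow(1, 2), Mul(-1, 1)), -68) = Mul(Add(-6, 1, -1), -68) = Mul(-6, -68) = 408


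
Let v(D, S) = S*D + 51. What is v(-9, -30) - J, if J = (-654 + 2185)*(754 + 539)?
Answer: -1979262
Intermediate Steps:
v(D, S) = 51 + D*S (v(D, S) = D*S + 51 = 51 + D*S)
J = 1979583 (J = 1531*1293 = 1979583)
v(-9, -30) - J = (51 - 9*(-30)) - 1*1979583 = (51 + 270) - 1979583 = 321 - 1979583 = -1979262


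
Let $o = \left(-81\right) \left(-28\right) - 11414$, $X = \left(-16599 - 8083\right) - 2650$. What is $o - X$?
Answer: $18186$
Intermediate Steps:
$X = -27332$ ($X = -24682 - 2650 = -27332$)
$o = -9146$ ($o = 2268 - 11414 = -9146$)
$o - X = -9146 - -27332 = -9146 + 27332 = 18186$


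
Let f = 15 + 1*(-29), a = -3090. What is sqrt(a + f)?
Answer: 4*I*sqrt(194) ≈ 55.714*I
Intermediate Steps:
f = -14 (f = 15 - 29 = -14)
sqrt(a + f) = sqrt(-3090 - 14) = sqrt(-3104) = 4*I*sqrt(194)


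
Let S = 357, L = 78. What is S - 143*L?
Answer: -10797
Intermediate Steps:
S - 143*L = 357 - 143*78 = 357 - 11154 = -10797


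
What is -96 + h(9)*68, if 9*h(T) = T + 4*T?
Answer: 244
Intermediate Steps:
h(T) = 5*T/9 (h(T) = (T + 4*T)/9 = (5*T)/9 = 5*T/9)
-96 + h(9)*68 = -96 + ((5/9)*9)*68 = -96 + 5*68 = -96 + 340 = 244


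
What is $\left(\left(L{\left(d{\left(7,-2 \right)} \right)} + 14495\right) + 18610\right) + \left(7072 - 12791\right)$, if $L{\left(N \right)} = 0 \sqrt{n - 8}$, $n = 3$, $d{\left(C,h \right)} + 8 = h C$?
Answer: $27386$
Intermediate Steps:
$d{\left(C,h \right)} = -8 + C h$ ($d{\left(C,h \right)} = -8 + h C = -8 + C h$)
$L{\left(N \right)} = 0$ ($L{\left(N \right)} = 0 \sqrt{3 - 8} = 0 \sqrt{-5} = 0 i \sqrt{5} = 0$)
$\left(\left(L{\left(d{\left(7,-2 \right)} \right)} + 14495\right) + 18610\right) + \left(7072 - 12791\right) = \left(\left(0 + 14495\right) + 18610\right) + \left(7072 - 12791\right) = \left(14495 + 18610\right) + \left(7072 - 12791\right) = 33105 - 5719 = 27386$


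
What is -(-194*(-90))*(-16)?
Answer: 279360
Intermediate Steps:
-(-194*(-90))*(-16) = -17460*(-16) = -1*(-279360) = 279360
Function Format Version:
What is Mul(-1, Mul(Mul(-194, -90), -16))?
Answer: 279360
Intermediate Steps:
Mul(-1, Mul(Mul(-194, -90), -16)) = Mul(-1, Mul(17460, -16)) = Mul(-1, -279360) = 279360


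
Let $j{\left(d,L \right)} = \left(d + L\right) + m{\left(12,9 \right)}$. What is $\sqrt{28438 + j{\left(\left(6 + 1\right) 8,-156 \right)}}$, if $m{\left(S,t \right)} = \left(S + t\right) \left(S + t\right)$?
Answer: $\sqrt{28779} \approx 169.64$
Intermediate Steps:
$m{\left(S,t \right)} = \left(S + t\right)^{2}$
$j{\left(d,L \right)} = 441 + L + d$ ($j{\left(d,L \right)} = \left(d + L\right) + \left(12 + 9\right)^{2} = \left(L + d\right) + 21^{2} = \left(L + d\right) + 441 = 441 + L + d$)
$\sqrt{28438 + j{\left(\left(6 + 1\right) 8,-156 \right)}} = \sqrt{28438 + \left(441 - 156 + \left(6 + 1\right) 8\right)} = \sqrt{28438 + \left(441 - 156 + 7 \cdot 8\right)} = \sqrt{28438 + \left(441 - 156 + 56\right)} = \sqrt{28438 + 341} = \sqrt{28779}$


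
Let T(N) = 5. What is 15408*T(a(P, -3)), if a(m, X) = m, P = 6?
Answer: 77040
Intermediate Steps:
15408*T(a(P, -3)) = 15408*5 = 77040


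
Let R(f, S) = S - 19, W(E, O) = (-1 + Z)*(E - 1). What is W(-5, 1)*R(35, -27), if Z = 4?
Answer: 828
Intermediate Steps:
W(E, O) = -3 + 3*E (W(E, O) = (-1 + 4)*(E - 1) = 3*(-1 + E) = -3 + 3*E)
R(f, S) = -19 + S
W(-5, 1)*R(35, -27) = (-3 + 3*(-5))*(-19 - 27) = (-3 - 15)*(-46) = -18*(-46) = 828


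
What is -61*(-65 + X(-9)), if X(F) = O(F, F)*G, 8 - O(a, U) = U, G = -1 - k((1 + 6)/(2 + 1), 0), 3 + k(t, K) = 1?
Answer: 2928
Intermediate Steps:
k(t, K) = -2 (k(t, K) = -3 + 1 = -2)
G = 1 (G = -1 - 1*(-2) = -1 + 2 = 1)
O(a, U) = 8 - U
X(F) = 8 - F (X(F) = (8 - F)*1 = 8 - F)
-61*(-65 + X(-9)) = -61*(-65 + (8 - 1*(-9))) = -61*(-65 + (8 + 9)) = -61*(-65 + 17) = -61*(-48) = 2928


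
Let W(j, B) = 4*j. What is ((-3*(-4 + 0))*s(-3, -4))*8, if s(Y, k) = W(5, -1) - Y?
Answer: 2208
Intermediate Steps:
s(Y, k) = 20 - Y (s(Y, k) = 4*5 - Y = 20 - Y)
((-3*(-4 + 0))*s(-3, -4))*8 = ((-3*(-4 + 0))*(20 - 1*(-3)))*8 = ((-3*(-4))*(20 + 3))*8 = (12*23)*8 = 276*8 = 2208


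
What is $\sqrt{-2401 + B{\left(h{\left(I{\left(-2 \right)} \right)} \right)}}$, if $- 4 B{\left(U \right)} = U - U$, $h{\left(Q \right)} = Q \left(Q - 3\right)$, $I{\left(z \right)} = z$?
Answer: $49 i \approx 49.0 i$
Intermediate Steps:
$h{\left(Q \right)} = Q \left(-3 + Q\right)$
$B{\left(U \right)} = 0$ ($B{\left(U \right)} = - \frac{U - U}{4} = \left(- \frac{1}{4}\right) 0 = 0$)
$\sqrt{-2401 + B{\left(h{\left(I{\left(-2 \right)} \right)} \right)}} = \sqrt{-2401 + 0} = \sqrt{-2401} = 49 i$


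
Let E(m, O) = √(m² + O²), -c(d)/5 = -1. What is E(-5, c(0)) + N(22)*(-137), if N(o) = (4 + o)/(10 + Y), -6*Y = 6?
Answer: -3562/9 + 5*√2 ≈ -388.71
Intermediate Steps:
Y = -1 (Y = -⅙*6 = -1)
N(o) = 4/9 + o/9 (N(o) = (4 + o)/(10 - 1) = (4 + o)/9 = (4 + o)*(⅑) = 4/9 + o/9)
c(d) = 5 (c(d) = -5*(-1) = 5)
E(m, O) = √(O² + m²)
E(-5, c(0)) + N(22)*(-137) = √(5² + (-5)²) + (4/9 + (⅑)*22)*(-137) = √(25 + 25) + (4/9 + 22/9)*(-137) = √50 + (26/9)*(-137) = 5*√2 - 3562/9 = -3562/9 + 5*√2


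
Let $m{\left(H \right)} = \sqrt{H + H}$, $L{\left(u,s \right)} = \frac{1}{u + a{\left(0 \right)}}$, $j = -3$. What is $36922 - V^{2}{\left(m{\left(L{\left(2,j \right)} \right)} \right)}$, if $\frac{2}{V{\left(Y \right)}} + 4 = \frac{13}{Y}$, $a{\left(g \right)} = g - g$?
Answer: $\frac{2990678}{81} \approx 36922.0$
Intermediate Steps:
$a{\left(g \right)} = 0$
$L{\left(u,s \right)} = \frac{1}{u}$ ($L{\left(u,s \right)} = \frac{1}{u + 0} = \frac{1}{u}$)
$m{\left(H \right)} = \sqrt{2} \sqrt{H}$ ($m{\left(H \right)} = \sqrt{2 H} = \sqrt{2} \sqrt{H}$)
$V{\left(Y \right)} = \frac{2}{-4 + \frac{13}{Y}}$
$36922 - V^{2}{\left(m{\left(L{\left(2,j \right)} \right)} \right)} = 36922 - \left(- \frac{2 \sqrt{2} \sqrt{\frac{1}{2}}}{-13 + 4 \sqrt{2} \sqrt{\frac{1}{2}}}\right)^{2} = 36922 - \left(- \frac{2 \frac{\sqrt{2}}{\sqrt{2}}}{-13 + 4 \frac{\sqrt{2}}{\sqrt{2}}}\right)^{2} = 36922 - \left(- \frac{2 \sqrt{2} \frac{\sqrt{2}}{2}}{-13 + 4 \sqrt{2} \frac{\sqrt{2}}{2}}\right)^{2} = 36922 - \left(\left(-2\right) 1 \frac{1}{-13 + 4 \cdot 1}\right)^{2} = 36922 - \left(\left(-2\right) 1 \frac{1}{-13 + 4}\right)^{2} = 36922 - \left(\left(-2\right) 1 \frac{1}{-9}\right)^{2} = 36922 - \left(\left(-2\right) 1 \left(- \frac{1}{9}\right)\right)^{2} = 36922 - \left(\frac{2}{9}\right)^{2} = 36922 - \frac{4}{81} = \frac{2990678}{81}$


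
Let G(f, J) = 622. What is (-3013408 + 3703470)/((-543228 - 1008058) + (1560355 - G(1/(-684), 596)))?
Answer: 690062/8447 ≈ 81.693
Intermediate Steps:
(-3013408 + 3703470)/((-543228 - 1008058) + (1560355 - G(1/(-684), 596))) = (-3013408 + 3703470)/((-543228 - 1008058) + (1560355 - 1*622)) = 690062/(-1551286 + (1560355 - 622)) = 690062/(-1551286 + 1559733) = 690062/8447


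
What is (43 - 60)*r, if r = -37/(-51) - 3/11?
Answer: -254/33 ≈ -7.6970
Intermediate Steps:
r = 254/561 (r = -37*(-1/51) - 3*1/11 = 37/51 - 3/11 = 254/561 ≈ 0.45276)
(43 - 60)*r = (43 - 60)*(254/561) = -17*254/561 = -254/33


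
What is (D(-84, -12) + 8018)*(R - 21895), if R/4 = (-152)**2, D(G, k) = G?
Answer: 559513614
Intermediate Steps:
R = 92416 (R = 4*(-152)**2 = 4*23104 = 92416)
(D(-84, -12) + 8018)*(R - 21895) = (-84 + 8018)*(92416 - 21895) = 7934*70521 = 559513614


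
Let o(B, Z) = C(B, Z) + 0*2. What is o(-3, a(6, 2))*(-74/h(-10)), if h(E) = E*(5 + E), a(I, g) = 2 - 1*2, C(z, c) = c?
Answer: 0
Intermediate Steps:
a(I, g) = 0 (a(I, g) = 2 - 2 = 0)
o(B, Z) = Z (o(B, Z) = Z + 0*2 = Z + 0 = Z)
o(-3, a(6, 2))*(-74/h(-10)) = 0*(-74*(-1/(10*(5 - 10)))) = 0*(-74/((-10*(-5)))) = 0*(-74/50) = 0*(-74*1/50) = 0*(-37/25) = 0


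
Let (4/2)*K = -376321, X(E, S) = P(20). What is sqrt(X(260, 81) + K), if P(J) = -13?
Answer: I*sqrt(752694)/2 ≈ 433.79*I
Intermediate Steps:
X(E, S) = -13
K = -376321/2 (K = (1/2)*(-376321) = -376321/2 ≈ -1.8816e+5)
sqrt(X(260, 81) + K) = sqrt(-13 - 376321/2) = sqrt(-376347/2) = I*sqrt(752694)/2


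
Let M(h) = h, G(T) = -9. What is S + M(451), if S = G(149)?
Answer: 442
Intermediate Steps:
S = -9
S + M(451) = -9 + 451 = 442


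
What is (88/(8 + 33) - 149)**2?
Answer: 36252441/1681 ≈ 21566.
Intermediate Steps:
(88/(8 + 33) - 149)**2 = (88/41 - 149)**2 = (-6021/41)**2 = 36252441/1681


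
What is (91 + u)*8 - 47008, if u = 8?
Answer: -46216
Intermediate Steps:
(91 + u)*8 - 47008 = (91 + 8)*8 - 47008 = 99*8 - 47008 = 792 - 47008 = -46216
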